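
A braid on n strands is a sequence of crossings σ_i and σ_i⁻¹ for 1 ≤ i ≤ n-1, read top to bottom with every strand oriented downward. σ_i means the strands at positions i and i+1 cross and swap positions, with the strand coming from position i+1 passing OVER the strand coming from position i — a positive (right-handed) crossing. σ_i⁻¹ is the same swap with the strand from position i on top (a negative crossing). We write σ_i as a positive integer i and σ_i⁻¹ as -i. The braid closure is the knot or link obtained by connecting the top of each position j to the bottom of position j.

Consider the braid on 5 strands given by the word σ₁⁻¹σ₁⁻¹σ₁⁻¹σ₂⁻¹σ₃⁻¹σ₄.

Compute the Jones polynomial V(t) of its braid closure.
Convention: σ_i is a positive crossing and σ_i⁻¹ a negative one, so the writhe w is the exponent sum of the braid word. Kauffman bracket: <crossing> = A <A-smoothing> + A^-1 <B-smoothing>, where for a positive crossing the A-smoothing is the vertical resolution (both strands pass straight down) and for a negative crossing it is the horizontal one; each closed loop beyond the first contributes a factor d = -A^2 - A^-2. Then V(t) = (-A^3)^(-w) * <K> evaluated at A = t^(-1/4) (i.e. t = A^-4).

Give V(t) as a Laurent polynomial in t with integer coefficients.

The presented braid s1^-1 s1^-1 s1^-1 s2^-1 s3^-1 s4 on 5 strands reduces by inverse Markov moves (closure unchanged at each step):
  Destabilize: the word has the form β·s4 where s4 occurs only as the final letter (β ∈ B_4); drop it and the last strand → 4 strands.
  Destabilize: the word has the form β·s3^-1 where s3^-1 occurs only as the final letter (β ∈ B_3); drop it and the last strand → 3 strands.
  Destabilize: the word has the form β·s2^-1 where s2^-1 occurs only as the final letter (β ∈ B_2); drop it and the last strand → 2 strands.
Reduced to β = s1^-1 s1^-1 s1^-1 on 2 strands, 3 crossings.
Compute on β:
Braid: s1^-1 s1^-1 s1^-1 on 2 strands, 3 crossings.
Writhe w = (#positive) - (#negative) = 0 - 3 = -3.
State-sum expansion of <K>. There are 2^3 = 8 states.
For each crossing: s=0 is the vertical smoothing, s=1 horizontal. Crossing k contributes A^(sign_k * (1 - 2*s_k)); loop factor d = -A^2 - A^-2.
  state 000: A-exp=-3, loops=2, term = A^-3 * d^1
  state 001: A-exp=-1, loops=1, term = A^-1 * d^0
  state 010: A-exp=-1, loops=1, term = A^-1 * d^0
  state 011: A-exp=+1, loops=2, term = A^1 * d^1
  state 100: A-exp=-1, loops=1, term = A^-1 * d^0
  state 101: A-exp=+1, loops=2, term = A^1 * d^1
  state 110: A-exp=+1, loops=2, term = A^1 * d^1
  state 111: A-exp=+3, loops=3, term = A^3 * d^2
Collect the terms by A-exponent (count of states per loop number):
Powers of d = -A^2 - A^-2: d^2 = A^4 + 2 + A^-4.
  A^3 * (d^2) = A^7 + 2*A^3 + A^-1
  A^1 * (3*d) = -3*A^3 - 3*A^-1
  A^-1 * (3) = 3*A^-1
  A^-3 * (d) = -A^-1 - A^-5
Summing the groups: <K> = A^7 - A^3 - A^-5
Normalise by the writhe: (-A^3)^(-w) = (-A^3)^(3) = -A^9, so f(A) = -A^9 * <K> = -A^16 + A^12 + A^4.
Substitute A = t^(-1/4), i.e. A^e → t^(-e/4): V(t) = t^-1 + t^-3 - t^-4

Answer: t^-1 + t^-3 - t^-4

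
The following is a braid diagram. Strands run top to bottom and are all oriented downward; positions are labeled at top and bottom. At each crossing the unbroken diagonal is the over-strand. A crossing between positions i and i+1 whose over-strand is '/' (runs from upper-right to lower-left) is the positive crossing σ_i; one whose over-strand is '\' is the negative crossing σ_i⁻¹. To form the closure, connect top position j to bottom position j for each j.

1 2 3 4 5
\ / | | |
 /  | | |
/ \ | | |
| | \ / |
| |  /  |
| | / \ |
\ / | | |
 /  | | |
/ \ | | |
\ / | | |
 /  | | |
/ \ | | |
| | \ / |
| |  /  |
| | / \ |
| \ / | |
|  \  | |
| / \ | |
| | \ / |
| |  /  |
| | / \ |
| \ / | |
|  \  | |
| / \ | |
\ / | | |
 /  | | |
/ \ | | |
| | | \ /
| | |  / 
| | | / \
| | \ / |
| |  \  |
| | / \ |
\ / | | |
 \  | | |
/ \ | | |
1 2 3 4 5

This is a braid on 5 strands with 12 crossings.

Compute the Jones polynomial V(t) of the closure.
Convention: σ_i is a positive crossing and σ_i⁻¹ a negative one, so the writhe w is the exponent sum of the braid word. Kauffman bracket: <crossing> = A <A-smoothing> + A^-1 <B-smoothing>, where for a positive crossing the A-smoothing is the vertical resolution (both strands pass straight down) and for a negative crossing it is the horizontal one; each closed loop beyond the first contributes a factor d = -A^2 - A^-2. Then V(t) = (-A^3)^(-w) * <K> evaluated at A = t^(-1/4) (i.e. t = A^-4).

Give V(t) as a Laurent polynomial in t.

-t^6 + 2*t^5 - 2*t^4 + 3*t^3 - 3*t^2 + 2*t - 1 + t^-1

Derivation:
Reading the diagram top to bottom ('/'-over between positions i,i+1 = s_i, '\'-over = s_i^-1): braid word = s1 s3 s1 s1 s3 s2^-1 s3 s2^-1 s1 s4 s3^-1 s1^-1.
The presented braid s1 s3 s1 s1 s3 s2^-1 s3 s2^-1 s1 s4 s3^-1 s1^-1 on 5 strands reduces by inverse Markov moves (closure unchanged at each step):
  Deconjugate: the word is γ·β·γ⁻¹ with γ = s1 (prefix) and γ⁻¹ = s1^-1 (suffix); strip both.
  Deconjugate: the word is γ·β·γ⁻¹ with γ = s3 (prefix) and γ⁻¹ = s3^-1 (suffix); strip both.
  Destabilize: the word has the form β·s4 where s4 occurs only as the final letter (β ∈ B_4); drop it and the last strand → 4 strands.
Reduced to β = s1 s1 s3 s2^-1 s3 s2^-1 s1 on 4 strands, 7 crossings.
Compute on β:
Braid: s1 s1 s3 s2^-1 s3 s2^-1 s1 on 4 strands, 7 crossings.
Writhe w = (#positive) - (#negative) = 5 - 2 = 3.
Enumerate smoothing states for the bracket polynomial. There are 2^7 = 128 states.
Smooth each crossing (0=||, 1=⌣⌢); contribution A^(Σ sign_k(1-2s_k)) * d^(L-1).
Tabulate the states by total A-exponent and number of loops L (A-exp: L × count):
  A^7: L=4 ×1
  A^5: L=3 ×7
  A^3: L=2 ×17, L=4 ×4
  A^1: L=1 ×15, L=3 ×19, L=5 ×1
  A^-1: L=2 ×27, L=4 ×8
  A^-3: L=3 ×20, L=5 ×1
  A^-5: L=4 ×7
  A^-7: L=5 ×1
Each group contributes A^e * Σ count * d^(L-1):
Powers of d = -A^2 - A^-2: d^2 = A^4 + 2 + A^-4; d^3 = -A^6 - 3*A^2 - 3*A^-2 - A^-6; d^4 = A^8 + 4*A^4 + 6 + 4*A^-4 + A^-8.
  A^7 * (d^3) = -A^13 - 3*A^9 - 3*A^5 - A
  A^5 * (7*d^2) = 7*A^9 + 14*A^5 + 7*A
  A^3 * (17*d + 4*d^3) = -4*A^9 - 29*A^5 - 29*A - 4*A^-3
  A^1 * (15 + 19*d^2 + d^4) = A^9 + 23*A^5 + 59*A + 23*A^-3 + A^-7
  A^-1 * (27*d + 8*d^3) = -8*A^5 - 51*A - 51*A^-3 - 8*A^-7
  A^-3 * (20*d^2 + d^4) = A^5 + 24*A + 46*A^-3 + 24*A^-7 + A^-11
  A^-5 * (7*d^3) = -7*A - 21*A^-3 - 21*A^-7 - 7*A^-11
  A^-7 * (d^4) = A + 4*A^-3 + 6*A^-7 + 4*A^-11 + A^-15
Summing the groups: <K> = -A^13 + A^9 - 2*A^5 + 3*A - 3*A^-3 + 2*A^-7 - 2*A^-11 + A^-15
Normalise by the writhe: (-A^3)^(-w) = (-A^3)^(-3) = -A^-9, so f(A) = -A^-9 * <K> = A^4 - 1 + 2*A^-4 - 3*A^-8 + 3*A^-12 - 2*A^-16 + 2*A^-20 - A^-24.
Substitute A = t^(-1/4), i.e. A^e → t^(-e/4): V(t) = -t^6 + 2*t^5 - 2*t^4 + 3*t^3 - 3*t^2 + 2*t - 1 + t^-1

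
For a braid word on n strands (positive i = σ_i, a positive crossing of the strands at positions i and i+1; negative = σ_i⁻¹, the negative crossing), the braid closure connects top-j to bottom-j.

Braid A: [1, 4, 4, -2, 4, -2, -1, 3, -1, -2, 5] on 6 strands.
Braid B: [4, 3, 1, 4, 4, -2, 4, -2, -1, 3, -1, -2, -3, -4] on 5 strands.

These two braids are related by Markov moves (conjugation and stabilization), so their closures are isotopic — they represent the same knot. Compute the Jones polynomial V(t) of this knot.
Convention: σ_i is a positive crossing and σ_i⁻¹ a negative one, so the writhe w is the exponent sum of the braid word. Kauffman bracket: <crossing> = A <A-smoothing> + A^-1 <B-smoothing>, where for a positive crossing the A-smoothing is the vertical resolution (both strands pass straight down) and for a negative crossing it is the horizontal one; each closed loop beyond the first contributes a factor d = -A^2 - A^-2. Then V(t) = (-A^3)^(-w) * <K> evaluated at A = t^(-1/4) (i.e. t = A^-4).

Markov-equivalent braids have isotopic closures, hence identical knot invariants. Strip the Markov moves from each word to reach a common short braid β, then compute V(t) once on β.
Braid A: s1 s4 s4 s2^-1 s4 s2^-1 s1^-1 s3 s1^-1 s2^-1 s5 on 6 strands reduces by inverse Markov moves (closure unchanged at each step):
  Destabilize: the word has the form β·s5 where s5 occurs only as the final letter (β ∈ B_5); drop it and the last strand → 5 strands.
Reduced to β = s1 s4 s4 s2^-1 s4 s2^-1 s1^-1 s3 s1^-1 s2^-1 on 5 strands, 10 crossings.
Braid B: s4 s3 s1 s4 s4 s2^-1 s4 s2^-1 s1^-1 s3 s1^-1 s2^-1 s3^-1 s4^-1 on 5 strands reduces by inverse Markov moves (closure unchanged at each step):
  Deconjugate: the word is γ·β·γ⁻¹ with γ = s4 s3 (prefix) and γ⁻¹ = s3^-1 s4^-1 (suffix); strip both.
Reduced to β = s1 s4 s4 s2^-1 s4 s2^-1 s1^-1 s3 s1^-1 s2^-1 on 5 strands, 10 crossings.
Both give the same β = s1 s4 s4 s2^-1 s4 s2^-1 s1^-1 s3 s1^-1 s2^-1 on 5 strands, so one state sum suffices:
Braid: s1 s4 s4 s2^-1 s4 s2^-1 s1^-1 s3 s1^-1 s2^-1 on 5 strands, 10 crossings.
Writhe w = (#positive) - (#negative) = 5 - 5 = 0.
Computing the Kauffman bracket via state sum. There are 2^10 = 1024 states.
Smooth each crossing (0=||, 1=⌣⌢); contribution A^(Σ sign_k(1-2s_k)) * d^(L-1).
Tabulate the states by total A-exponent and number of loops L (A-exp: L × count):
  A^10: L=6 ×1
  A^8: L=5 ×10
  A^6: L=4 ×40, L=6 ×5
  A^4: L=3 ×80, L=5 ×39, L=7 ×1
  A^2: L=2 ×79, L=4 ×117, L=6 ×14
  A^0: L=1 ×30, L=3 ×158, L=5 ×62, L=7 ×2
  A^-2: L=2 ×84, L=4 ×111, L=6 ×15
  A^-4: L=1 ×9, L=3 ×74, L=5 ×36, L=7 ×1
  A^-6: L=2 ×12, L=4 ×29, L=6 ×4
  A^-8: L=3 ×6, L=5 ×4
  A^-10: L=4 ×1
Each group contributes A^e * Σ count * d^(L-1):
Powers of d = -A^2 - A^-2: d^2 = A^4 + 2 + A^-4; d^3 = -A^6 - 3*A^2 - 3*A^-2 - A^-6; d^4 = A^8 + 4*A^4 + 6 + 4*A^-4 + A^-8; d^5 = -A^10 - 5*A^6 - 10*A^2 - 10*A^-2 - 5*A^-6 - A^-10; d^6 = A^12 + 6*A^8 + 15*A^4 + 20 + 15*A^-4 + 6*A^-8 + A^-12.
  A^10 * (d^5) = -A^20 - 5*A^16 - 10*A^12 - 10*A^8 - 5*A^4 - 1
  A^8 * (10*d^4) = 10*A^16 + 40*A^12 + 60*A^8 + 40*A^4 + 10
  A^6 * (40*d^3 + 5*d^5) = -5*A^16 - 65*A^12 - 170*A^8 - 170*A^4 - 65 - 5*A^-4
  A^4 * (80*d^2 + 39*d^4 + d^6) = A^16 + 45*A^12 + 251*A^8 + 414*A^4 + 251 + 45*A^-4 + A^-8
  A^2 * (79*d + 117*d^3 + 14*d^5) = -14*A^12 - 187*A^8 - 570*A^4 - 570 - 187*A^-4 - 14*A^-8
  A^0 * (30 + 158*d^2 + 62*d^4 + 2*d^6) = 2*A^12 + 74*A^8 + 436*A^4 + 758 + 436*A^-4 + 74*A^-8 + 2*A^-12
  A^-2 * (84*d + 111*d^3 + 15*d^5) = -15*A^8 - 186*A^4 - 567 - 567*A^-4 - 186*A^-8 - 15*A^-12
  A^-4 * (9 + 74*d^2 + 36*d^4 + d^6) = A^8 + 42*A^4 + 233 + 393*A^-4 + 233*A^-8 + 42*A^-12 + A^-16
  A^-6 * (12*d + 29*d^3 + 4*d^5) = -4*A^4 - 49 - 139*A^-4 - 139*A^-8 - 49*A^-12 - 4*A^-16
  A^-8 * (6*d^2 + 4*d^4) = 4 + 22*A^-4 + 36*A^-8 + 22*A^-12 + 4*A^-16
  A^-10 * (d^3) = -A^-4 - 3*A^-8 - 3*A^-12 - A^-16
Summing the groups: <K> = -A^20 + A^16 - 2*A^12 + 4*A^8 - 3*A^4 + 4 - 3*A^-4 + 2*A^-8 - A^-12
Normalise by the writhe: (-A^3)^(-w) = (-A^3)^(0) = 1, so f(A) = 1 * <K> = -A^20 + A^16 - 2*A^12 + 4*A^8 - 3*A^4 + 4 - 3*A^-4 + 2*A^-8 - A^-12.
Substitute A = t^(-1/4), i.e. A^e → t^(-e/4): V(t) = -t^3 + 2*t^2 - 3*t + 4 - 3*t^-1 + 4*t^-2 - 2*t^-3 + t^-4 - t^-5

Answer: -t^3 + 2*t^2 - 3*t + 4 - 3*t^-1 + 4*t^-2 - 2*t^-3 + t^-4 - t^-5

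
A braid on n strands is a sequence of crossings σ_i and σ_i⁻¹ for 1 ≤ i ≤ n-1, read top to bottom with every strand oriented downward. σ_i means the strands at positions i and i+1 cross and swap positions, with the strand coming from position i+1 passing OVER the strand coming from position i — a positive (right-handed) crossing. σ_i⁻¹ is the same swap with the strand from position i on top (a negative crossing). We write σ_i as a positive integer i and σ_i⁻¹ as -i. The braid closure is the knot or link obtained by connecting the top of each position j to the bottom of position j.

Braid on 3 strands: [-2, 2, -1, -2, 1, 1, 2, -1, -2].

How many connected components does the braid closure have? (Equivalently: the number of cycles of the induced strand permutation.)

Track the strand permutation on 3 strands, starting from identity.
  step 1: s2^-1 swaps positions 2,3 -> [1 3 2]
  step 2: s2 swaps positions 2,3 -> [1 2 3]
  step 3: s1^-1 swaps positions 1,2 -> [2 1 3]
  step 4: s2^-1 swaps positions 2,3 -> [2 3 1]
  step 5: s1 swaps positions 1,2 -> [3 2 1]
  step 6: s1 swaps positions 1,2 -> [2 3 1]
  step 7: s2 swaps positions 2,3 -> [2 1 3]
  step 8: s1^-1 swaps positions 1,2 -> [1 2 3]
  step 9: s2^-1 swaps positions 2,3 -> [1 3 2]
Final permutation (position -> original strand): [1 3 2]
Closure components = cycle count of this permutation = 2.

Answer: 2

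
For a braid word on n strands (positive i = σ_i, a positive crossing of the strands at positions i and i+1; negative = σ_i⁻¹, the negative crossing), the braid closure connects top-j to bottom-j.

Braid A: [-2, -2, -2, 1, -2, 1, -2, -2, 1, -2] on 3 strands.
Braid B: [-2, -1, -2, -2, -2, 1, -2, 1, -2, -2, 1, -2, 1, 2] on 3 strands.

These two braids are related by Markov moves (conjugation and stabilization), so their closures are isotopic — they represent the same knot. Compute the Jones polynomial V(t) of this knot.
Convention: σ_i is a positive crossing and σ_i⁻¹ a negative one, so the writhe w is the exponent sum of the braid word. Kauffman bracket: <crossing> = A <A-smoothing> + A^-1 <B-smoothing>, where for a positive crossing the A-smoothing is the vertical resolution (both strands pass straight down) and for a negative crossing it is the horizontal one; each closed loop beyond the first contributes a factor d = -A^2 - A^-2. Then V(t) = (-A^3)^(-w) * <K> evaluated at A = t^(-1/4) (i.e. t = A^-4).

-t + 3 - 4*t^-1 + 7*t^-2 - 8*t^-3 + 9*t^-4 - 9*t^-5 + 7*t^-6 - 5*t^-7 + 3*t^-8 - t^-9

Derivation:
Markov-equivalent braids have isotopic closures, hence identical knot invariants. Strip the Markov moves from each word to reach a common short braid β, then compute V(t) once on β.
Braid A: s2^-1 s2^-1 s2^-1 s1 s2^-1 s1 s2^-1 s2^-1 s1 s2^-1 on 3 strands has no conjugating prefix/suffix or stabilization to strip; take β = s2^-1 s2^-1 s2^-1 s1 s2^-1 s1 s2^-1 s2^-1 s1 s2^-1.
Braid B: s2^-1 s1^-1 s2^-1 s2^-1 s2^-1 s1 s2^-1 s1 s2^-1 s2^-1 s1 s2^-1 s1 s2 on 3 strands reduces by inverse Markov moves (closure unchanged at each step):
  Deconjugate: the word is γ·β·γ⁻¹ with γ = s2^-1 s1^-1 (prefix) and γ⁻¹ = s1 s2 (suffix); strip both.
Reduced to β = s2^-1 s2^-1 s2^-1 s1 s2^-1 s1 s2^-1 s2^-1 s1 s2^-1 on 3 strands, 10 crossings.
Both give the same β = s2^-1 s2^-1 s2^-1 s1 s2^-1 s1 s2^-1 s2^-1 s1 s2^-1 on 3 strands, so one state sum suffices:
Braid: s2^-1 s2^-1 s2^-1 s1 s2^-1 s1 s2^-1 s2^-1 s1 s2^-1 on 3 strands, 10 crossings.
Writhe w = (#positive) - (#negative) = 3 - 7 = -4.
Computing the Kauffman bracket via state sum. There are 2^10 = 1024 states.
For each crossing: s=0 is the vertical smoothing, s=1 horizontal. Crossing k contributes A^(sign_k * (1 - 2*s_k)); loop factor d = -A^2 - A^-2.
Tabulate the states by total A-exponent and number of loops L (A-exp: L × count):
  A^10: L=8 ×1
  A^8: L=7 ×10
  A^6: L=6 ×45
  A^4: L=5 ×119, L=7 ×1
  A^2: L=4 ×202, L=6 ×8
  A^0: L=3 ×224, L=5 ×28
  A^-2: L=2 ×156, L=4 ×53, L=6 ×1
  A^-4: L=1 ×57, L=3 ×59, L=5 ×4
  A^-6: L=2 ×38, L=4 ×7
  A^-8: L=3 ×10
  A^-10: L=4 ×1
Each group contributes A^e * Σ count * d^(L-1):
Powers of d = -A^2 - A^-2: d^2 = A^4 + 2 + A^-4; d^3 = -A^6 - 3*A^2 - 3*A^-2 - A^-6; d^4 = A^8 + 4*A^4 + 6 + 4*A^-4 + A^-8; d^5 = -A^10 - 5*A^6 - 10*A^2 - 10*A^-2 - 5*A^-6 - A^-10; d^6 = A^12 + 6*A^8 + 15*A^4 + 20 + 15*A^-4 + 6*A^-8 + A^-12; d^7 = -A^14 - 7*A^10 - 21*A^6 - 35*A^2 - 35*A^-2 - 21*A^-6 - 7*A^-10 - A^-14.
  A^10 * (d^7) = -A^24 - 7*A^20 - 21*A^16 - 35*A^12 - 35*A^8 - 21*A^4 - 7 - A^-4
  A^8 * (10*d^6) = 10*A^20 + 60*A^16 + 150*A^12 + 200*A^8 + 150*A^4 + 60 + 10*A^-4
  A^6 * (45*d^5) = -45*A^16 - 225*A^12 - 450*A^8 - 450*A^4 - 225 - 45*A^-4
  A^4 * (119*d^4 + d^6) = A^16 + 125*A^12 + 491*A^8 + 734*A^4 + 491 + 125*A^-4 + A^-8
  A^2 * (202*d^3 + 8*d^5) = -8*A^12 - 242*A^8 - 686*A^4 - 686 - 242*A^-4 - 8*A^-8
  A^0 * (224*d^2 + 28*d^4) = 28*A^8 + 336*A^4 + 616 + 336*A^-4 + 28*A^-8
  A^-2 * (156*d + 53*d^3 + d^5) = -A^8 - 58*A^4 - 325 - 325*A^-4 - 58*A^-8 - A^-12
  A^-4 * (57 + 59*d^2 + 4*d^4) = 4*A^4 + 75 + 199*A^-4 + 75*A^-8 + 4*A^-12
  A^-6 * (38*d + 7*d^3) = -7 - 59*A^-4 - 59*A^-8 - 7*A^-12
  A^-8 * (10*d^2) = 10*A^-4 + 20*A^-8 + 10*A^-12
  A^-10 * (d^3) = -A^-4 - 3*A^-8 - 3*A^-12 - A^-16
Summing the groups: <K> = -A^24 + 3*A^20 - 5*A^16 + 7*A^12 - 9*A^8 + 9*A^4 - 8 + 7*A^-4 - 4*A^-8 + 3*A^-12 - A^-16
Normalise by the writhe: (-A^3)^(-w) = (-A^3)^(4) = A^12, so f(A) = A^12 * <K> = -A^36 + 3*A^32 - 5*A^28 + 7*A^24 - 9*A^20 + 9*A^16 - 8*A^12 + 7*A^8 - 4*A^4 + 3 - A^-4.
Substitute A = t^(-1/4), i.e. A^e → t^(-e/4): V(t) = -t + 3 - 4*t^-1 + 7*t^-2 - 8*t^-3 + 9*t^-4 - 9*t^-5 + 7*t^-6 - 5*t^-7 + 3*t^-8 - t^-9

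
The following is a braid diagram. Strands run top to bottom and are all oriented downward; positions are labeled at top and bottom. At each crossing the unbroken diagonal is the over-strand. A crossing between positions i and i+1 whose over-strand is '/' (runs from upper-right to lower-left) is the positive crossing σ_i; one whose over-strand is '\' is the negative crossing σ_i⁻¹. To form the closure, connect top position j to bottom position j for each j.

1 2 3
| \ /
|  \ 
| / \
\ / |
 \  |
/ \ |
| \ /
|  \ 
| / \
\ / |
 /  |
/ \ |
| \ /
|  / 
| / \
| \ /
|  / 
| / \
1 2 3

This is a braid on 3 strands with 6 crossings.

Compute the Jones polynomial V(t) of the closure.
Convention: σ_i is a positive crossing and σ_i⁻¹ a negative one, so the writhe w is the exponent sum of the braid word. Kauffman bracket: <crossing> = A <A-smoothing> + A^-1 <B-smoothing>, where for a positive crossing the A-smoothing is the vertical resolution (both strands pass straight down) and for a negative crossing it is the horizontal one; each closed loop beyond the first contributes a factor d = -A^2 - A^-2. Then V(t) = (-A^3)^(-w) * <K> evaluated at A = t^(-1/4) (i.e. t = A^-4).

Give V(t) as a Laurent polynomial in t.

Reading the diagram top to bottom ('/'-over between positions i,i+1 = s_i, '\'-over = s_i^-1): braid word = s2^-1 s1^-1 s2^-1 s1 s2 s2.
The presented braid s2^-1 s1^-1 s2^-1 s1 s2 s2 on 3 strands reduces by inverse Markov moves (closure unchanged at each step):
  Deconjugate: the word is γ·β·γ⁻¹ with γ = s2^-1 (prefix) and γ⁻¹ = s2 (suffix); strip both.
Reduced to β = s1^-1 s2^-1 s1 s2 on 3 strands, 4 crossings.
Compute on β:
Braid: s1^-1 s2^-1 s1 s2 on 3 strands, 4 crossings.
Writhe w = (#positive) - (#negative) = 2 - 2 = 0.
Enumerate smoothing states for the bracket polynomial. There are 2^4 = 16 states.
Smooth each crossing (0=||, 1=⌣⌢); contribution A^(Σ sign_k(1-2s_k)) * d^(L-1).
  state 0000: A-exp=+0, loops=3, term = A^0 * d^2
  state 0001: A-exp=-2, loops=2, term = A^-2 * d^1
  state 0010: A-exp=-2, loops=2, term = A^-2 * d^1
  state 0011: A-exp=-4, loops=1, term = A^-4 * d^0
  state 0100: A-exp=+2, loops=2, term = A^2 * d^1
  state 0101: A-exp=+0, loops=3, term = A^0 * d^2
  state 0110: A-exp=+0, loops=1, term = A^0 * d^0
  state 0111: A-exp=-2, loops=2, term = A^-2 * d^1
  state 1000: A-exp=+2, loops=2, term = A^2 * d^1
  state 1001: A-exp=+0, loops=1, term = A^0 * d^0
  state 1010: A-exp=+0, loops=3, term = A^0 * d^2
  state 1011: A-exp=-2, loops=2, term = A^-2 * d^1
  state 1100: A-exp=+4, loops=1, term = A^4 * d^0
  state 1101: A-exp=+2, loops=2, term = A^2 * d^1
  state 1110: A-exp=+2, loops=2, term = A^2 * d^1
  state 1111: A-exp=+0, loops=1, term = A^0 * d^0
Collect the terms by A-exponent (count of states per loop number):
Powers of d = -A^2 - A^-2: d^2 = A^4 + 2 + A^-4.
  A^4 * (1) = A^4
  A^2 * (4*d) = -4*A^4 - 4
  A^0 * (3 + 3*d^2) = 3*A^4 + 9 + 3*A^-4
  A^-2 * (4*d) = -4 - 4*A^-4
  A^-4 * (1) = A^-4
Summing the groups: <K> = 1
Normalise by the writhe: (-A^3)^(-w) = (-A^3)^(0) = 1, so f(A) = 1 * <K> = 1.
Substitute A = t^(-1/4), i.e. A^e → t^(-e/4): V(t) = 1

Answer: 1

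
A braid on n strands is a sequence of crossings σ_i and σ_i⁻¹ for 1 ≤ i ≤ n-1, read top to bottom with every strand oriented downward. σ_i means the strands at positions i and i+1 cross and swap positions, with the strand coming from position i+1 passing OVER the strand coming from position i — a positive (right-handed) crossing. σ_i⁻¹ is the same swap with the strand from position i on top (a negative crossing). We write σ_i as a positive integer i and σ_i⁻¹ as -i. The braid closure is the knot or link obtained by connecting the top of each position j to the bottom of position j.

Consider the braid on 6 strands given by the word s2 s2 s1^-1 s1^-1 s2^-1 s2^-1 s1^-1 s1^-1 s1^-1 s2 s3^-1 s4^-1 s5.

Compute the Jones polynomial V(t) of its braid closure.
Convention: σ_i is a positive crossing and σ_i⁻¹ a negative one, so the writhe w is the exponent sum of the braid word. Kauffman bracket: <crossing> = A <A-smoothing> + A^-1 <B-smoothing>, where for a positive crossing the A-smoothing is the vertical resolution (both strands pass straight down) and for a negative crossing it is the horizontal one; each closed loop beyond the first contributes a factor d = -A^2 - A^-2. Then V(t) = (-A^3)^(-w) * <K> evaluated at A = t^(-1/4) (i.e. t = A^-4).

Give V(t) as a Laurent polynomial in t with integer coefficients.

The presented braid s2 s2 s1^-1 s1^-1 s2^-1 s2^-1 s1^-1 s1^-1 s1^-1 s2 s3^-1 s4^-1 s5 on 6 strands reduces by inverse Markov moves (closure unchanged at each step):
  Destabilize: the word has the form β·s5 where s5 occurs only as the final letter (β ∈ B_5); drop it and the last strand → 5 strands.
  Destabilize: the word has the form β·s4^-1 where s4^-1 occurs only as the final letter (β ∈ B_4); drop it and the last strand → 4 strands.
  Destabilize: the word has the form β·s3^-1 where s3^-1 occurs only as the final letter (β ∈ B_3); drop it and the last strand → 3 strands.
Reduced to β = s2 s2 s1^-1 s1^-1 s2^-1 s2^-1 s1^-1 s1^-1 s1^-1 s2 on 3 strands, 10 crossings.
Compute on β:
Braid: s2 s2 s1^-1 s1^-1 s2^-1 s2^-1 s1^-1 s1^-1 s1^-1 s2 on 3 strands, 10 crossings.
Writhe w = (#positive) - (#negative) = 3 - 7 = -4.
Enumerate smoothing states for the bracket polynomial. There are 2^10 = 1024 states.
Smooth each crossing (0=||, 1=⌣⌢); contribution A^(Σ sign_k(1-2s_k)) * d^(L-1).
Tabulate the states by total A-exponent and number of loops L (A-exp: L × count):
  A^10: L=6 ×1
  A^8: L=5 ×10
  A^6: L=4 ×41, L=6 ×4
  A^4: L=3 ×87, L=5 ×32, L=7 ×1
  A^2: L=2 ×97, L=4 ×100, L=6 ×13
  A^0: L=1 ×46, L=3 ×152, L=5 ×52, L=7 ×2
  A^-2: L=2 ×103, L=4 ×96, L=6 ×11
  A^-4: L=1 ×15, L=3 ×79, L=5 ×26
  A^-6: L=2 ×18, L=4 ×26, L=6 ×1
  A^-8: L=3 ×8, L=5 ×2
  A^-10: L=4 ×1
Each group contributes A^e * Σ count * d^(L-1):
Powers of d = -A^2 - A^-2: d^2 = A^4 + 2 + A^-4; d^3 = -A^6 - 3*A^2 - 3*A^-2 - A^-6; d^4 = A^8 + 4*A^4 + 6 + 4*A^-4 + A^-8; d^5 = -A^10 - 5*A^6 - 10*A^2 - 10*A^-2 - 5*A^-6 - A^-10; d^6 = A^12 + 6*A^8 + 15*A^4 + 20 + 15*A^-4 + 6*A^-8 + A^-12.
  A^10 * (d^5) = -A^20 - 5*A^16 - 10*A^12 - 10*A^8 - 5*A^4 - 1
  A^8 * (10*d^4) = 10*A^16 + 40*A^12 + 60*A^8 + 40*A^4 + 10
  A^6 * (41*d^3 + 4*d^5) = -4*A^16 - 61*A^12 - 163*A^8 - 163*A^4 - 61 - 4*A^-4
  A^4 * (87*d^2 + 32*d^4 + d^6) = A^16 + 38*A^12 + 230*A^8 + 386*A^4 + 230 + 38*A^-4 + A^-8
  A^2 * (97*d + 100*d^3 + 13*d^5) = -13*A^12 - 165*A^8 - 527*A^4 - 527 - 165*A^-4 - 13*A^-8
  A^0 * (46 + 152*d^2 + 52*d^4 + 2*d^6) = 2*A^12 + 64*A^8 + 390*A^4 + 702 + 390*A^-4 + 64*A^-8 + 2*A^-12
  A^-2 * (103*d + 96*d^3 + 11*d^5) = -11*A^8 - 151*A^4 - 501 - 501*A^-4 - 151*A^-8 - 11*A^-12
  A^-4 * (15 + 79*d^2 + 26*d^4) = 26*A^4 + 183 + 329*A^-4 + 183*A^-8 + 26*A^-12
  A^-6 * (18*d + 26*d^3 + d^5) = -A^4 - 31 - 106*A^-4 - 106*A^-8 - 31*A^-12 - A^-16
  A^-8 * (8*d^2 + 2*d^4) = 2 + 16*A^-4 + 28*A^-8 + 16*A^-12 + 2*A^-16
  A^-10 * (d^3) = -A^-4 - 3*A^-8 - 3*A^-12 - A^-16
Summing the groups: <K> = -A^20 + 2*A^16 - 4*A^12 + 5*A^8 - 5*A^4 + 6 - 4*A^-4 + 3*A^-8 - A^-12
Normalise by the writhe: (-A^3)^(-w) = (-A^3)^(4) = A^12, so f(A) = A^12 * <K> = -A^32 + 2*A^28 - 4*A^24 + 5*A^20 - 5*A^16 + 6*A^12 - 4*A^8 + 3*A^4 - 1.
Substitute A = t^(-1/4), i.e. A^e → t^(-e/4): V(t) = -1 + 3*t^-1 - 4*t^-2 + 6*t^-3 - 5*t^-4 + 5*t^-5 - 4*t^-6 + 2*t^-7 - t^-8

Answer: -1 + 3*t^-1 - 4*t^-2 + 6*t^-3 - 5*t^-4 + 5*t^-5 - 4*t^-6 + 2*t^-7 - t^-8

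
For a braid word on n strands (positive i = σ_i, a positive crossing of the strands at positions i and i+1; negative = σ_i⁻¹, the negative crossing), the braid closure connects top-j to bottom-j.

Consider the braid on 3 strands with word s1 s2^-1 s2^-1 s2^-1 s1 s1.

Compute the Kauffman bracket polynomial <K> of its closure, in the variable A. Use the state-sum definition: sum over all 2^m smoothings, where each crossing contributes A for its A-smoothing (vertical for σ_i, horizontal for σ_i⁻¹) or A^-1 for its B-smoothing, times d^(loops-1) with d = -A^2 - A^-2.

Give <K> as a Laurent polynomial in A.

-A^12 + A^8 - A^4 + 3 - A^-4 + A^-8 - A^-12

Derivation:
Braid: s1 s2^-1 s2^-1 s2^-1 s1 s1 on 3 strands, 6 crossings.
Writhe w = (#positive) - (#negative) = 3 - 3 = 0.
State-sum expansion of <K>. There are 2^6 = 64 states.
Each crossing splits two ways (0=vertical, 1=horizontal). The state's weight is A^(#A-smoothings - #B-smoothings) * d^(loops - 1).
Tabulate the states by total A-exponent and number of loops L (A-exp: L × count):
  A^6: L=4 ×1
  A^4: L=3 ×6
  A^2: L=2 ×12, L=4 ×3
  A^0: L=1 ×9, L=3 ×10, L=5 ×1
  A^-2: L=2 ×12, L=4 ×3
  A^-4: L=3 ×6
  A^-6: L=4 ×1
Each group contributes A^e * Σ count * d^(L-1):
Powers of d = -A^2 - A^-2: d^2 = A^4 + 2 + A^-4; d^3 = -A^6 - 3*A^2 - 3*A^-2 - A^-6; d^4 = A^8 + 4*A^4 + 6 + 4*A^-4 + A^-8.
  A^6 * (d^3) = -A^12 - 3*A^8 - 3*A^4 - 1
  A^4 * (6*d^2) = 6*A^8 + 12*A^4 + 6
  A^2 * (12*d + 3*d^3) = -3*A^8 - 21*A^4 - 21 - 3*A^-4
  A^0 * (9 + 10*d^2 + d^4) = A^8 + 14*A^4 + 35 + 14*A^-4 + A^-8
  A^-2 * (12*d + 3*d^3) = -3*A^4 - 21 - 21*A^-4 - 3*A^-8
  A^-4 * (6*d^2) = 6 + 12*A^-4 + 6*A^-8
  A^-6 * (d^3) = -1 - 3*A^-4 - 3*A^-8 - A^-12
Summing the groups: <K> = -A^12 + A^8 - A^4 + 3 - A^-4 + A^-8 - A^-12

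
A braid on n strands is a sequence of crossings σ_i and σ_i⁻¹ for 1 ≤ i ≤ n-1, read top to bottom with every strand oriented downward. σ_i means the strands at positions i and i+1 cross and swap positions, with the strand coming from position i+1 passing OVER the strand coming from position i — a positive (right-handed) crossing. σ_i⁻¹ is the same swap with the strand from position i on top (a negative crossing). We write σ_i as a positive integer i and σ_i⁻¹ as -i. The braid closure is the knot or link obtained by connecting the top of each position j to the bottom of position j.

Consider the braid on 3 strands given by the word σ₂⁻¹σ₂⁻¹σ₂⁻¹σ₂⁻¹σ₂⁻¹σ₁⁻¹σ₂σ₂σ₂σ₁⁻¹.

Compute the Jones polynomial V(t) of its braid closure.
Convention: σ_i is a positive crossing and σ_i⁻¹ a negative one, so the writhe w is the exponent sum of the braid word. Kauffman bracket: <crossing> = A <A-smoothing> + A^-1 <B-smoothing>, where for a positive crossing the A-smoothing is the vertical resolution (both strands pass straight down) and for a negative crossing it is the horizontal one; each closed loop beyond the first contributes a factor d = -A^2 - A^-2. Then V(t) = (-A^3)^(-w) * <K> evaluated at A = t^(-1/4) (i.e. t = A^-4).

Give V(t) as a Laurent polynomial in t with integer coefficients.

-1 + 2*t^-1 - 2*t^-2 + 4*t^-3 - 3*t^-4 + 3*t^-5 - 2*t^-6 + t^-7 - t^-8

Derivation:
Braid: s2^-1 s2^-1 s2^-1 s2^-1 s2^-1 s1^-1 s2 s2 s2 s1^-1 on 3 strands, 10 crossings.
Writhe w = (#positive) - (#negative) = 3 - 7 = -4.
Enumerate smoothing states for the bracket polynomial. There are 2^10 = 1024 states.
For each crossing: s=0 is the vertical smoothing, s=1 horizontal. Crossing k contributes A^(sign_k * (1 - 2*s_k)); loop factor d = -A^2 - A^-2.
Tabulate the states by total A-exponent and number of loops L (A-exp: L × count):
  A^10: L=6 ×1
  A^8: L=5 ×10
  A^6: L=4 ×35, L=6 ×10
  A^4: L=3 ×60, L=5 ×50, L=7 ×10
  A^2: L=2 ×55, L=4 ×100, L=6 ×50, L=8 ×5
  A^0: L=1 ×25, L=3 ×101, L=5 ×100, L=7 ×25, L=9 ×1
  A^-2: L=2 ×55, L=4 ×100, L=6 ×50, L=8 ×5
  A^-4: L=1 ×6, L=3 ×54, L=5 ×50, L=7 ×10
  A^-6: L=2 ×9, L=4 ×26, L=6 ×10
  A^-8: L=3 ×5, L=5 ×5
  A^-10: L=4 ×1
Each group contributes A^e * Σ count * d^(L-1):
Powers of d = -A^2 - A^-2: d^2 = A^4 + 2 + A^-4; d^3 = -A^6 - 3*A^2 - 3*A^-2 - A^-6; d^4 = A^8 + 4*A^4 + 6 + 4*A^-4 + A^-8; d^5 = -A^10 - 5*A^6 - 10*A^2 - 10*A^-2 - 5*A^-6 - A^-10; d^6 = A^12 + 6*A^8 + 15*A^4 + 20 + 15*A^-4 + 6*A^-8 + A^-12; d^7 = -A^14 - 7*A^10 - 21*A^6 - 35*A^2 - 35*A^-2 - 21*A^-6 - 7*A^-10 - A^-14; d^8 = A^16 + 8*A^12 + 28*A^8 + 56*A^4 + 70 + 56*A^-4 + 28*A^-8 + 8*A^-12 + A^-16.
  A^10 * (d^5) = -A^20 - 5*A^16 - 10*A^12 - 10*A^8 - 5*A^4 - 1
  A^8 * (10*d^4) = 10*A^16 + 40*A^12 + 60*A^8 + 40*A^4 + 10
  A^6 * (35*d^3 + 10*d^5) = -10*A^16 - 85*A^12 - 205*A^8 - 205*A^4 - 85 - 10*A^-4
  A^4 * (60*d^2 + 50*d^4 + 10*d^6) = 10*A^16 + 110*A^12 + 410*A^8 + 620*A^4 + 410 + 110*A^-4 + 10*A^-8
  A^2 * (55*d + 100*d^3 + 50*d^5 + 5*d^7) = -5*A^16 - 85*A^12 - 455*A^8 - 1030*A^4 - 1030 - 455*A^-4 - 85*A^-8 - 5*A^-12
  A^0 * (25 + 101*d^2 + 100*d^4 + 25*d^6 + d^8) = A^16 + 33*A^12 + 278*A^8 + 932*A^4 + 1397 + 932*A^-4 + 278*A^-8 + 33*A^-12 + A^-16
  A^-2 * (55*d + 100*d^3 + 50*d^5 + 5*d^7) = -5*A^12 - 85*A^8 - 455*A^4 - 1030 - 1030*A^-4 - 455*A^-8 - 85*A^-12 - 5*A^-16
  A^-4 * (6 + 54*d^2 + 50*d^4 + 10*d^6) = 10*A^8 + 110*A^4 + 404 + 614*A^-4 + 404*A^-8 + 110*A^-12 + 10*A^-16
  A^-6 * (9*d + 26*d^3 + 10*d^5) = -10*A^4 - 76 - 187*A^-4 - 187*A^-8 - 76*A^-12 - 10*A^-16
  A^-8 * (5*d^2 + 5*d^4) = 5 + 25*A^-4 + 40*A^-8 + 25*A^-12 + 5*A^-16
  A^-10 * (d^3) = -A^-4 - 3*A^-8 - 3*A^-12 - A^-16
Summing the groups: <K> = -A^20 + A^16 - 2*A^12 + 3*A^8 - 3*A^4 + 4 - 2*A^-4 + 2*A^-8 - A^-12
Normalise by the writhe: (-A^3)^(-w) = (-A^3)^(4) = A^12, so f(A) = A^12 * <K> = -A^32 + A^28 - 2*A^24 + 3*A^20 - 3*A^16 + 4*A^12 - 2*A^8 + 2*A^4 - 1.
Substitute A = t^(-1/4), i.e. A^e → t^(-e/4): V(t) = -1 + 2*t^-1 - 2*t^-2 + 4*t^-3 - 3*t^-4 + 3*t^-5 - 2*t^-6 + t^-7 - t^-8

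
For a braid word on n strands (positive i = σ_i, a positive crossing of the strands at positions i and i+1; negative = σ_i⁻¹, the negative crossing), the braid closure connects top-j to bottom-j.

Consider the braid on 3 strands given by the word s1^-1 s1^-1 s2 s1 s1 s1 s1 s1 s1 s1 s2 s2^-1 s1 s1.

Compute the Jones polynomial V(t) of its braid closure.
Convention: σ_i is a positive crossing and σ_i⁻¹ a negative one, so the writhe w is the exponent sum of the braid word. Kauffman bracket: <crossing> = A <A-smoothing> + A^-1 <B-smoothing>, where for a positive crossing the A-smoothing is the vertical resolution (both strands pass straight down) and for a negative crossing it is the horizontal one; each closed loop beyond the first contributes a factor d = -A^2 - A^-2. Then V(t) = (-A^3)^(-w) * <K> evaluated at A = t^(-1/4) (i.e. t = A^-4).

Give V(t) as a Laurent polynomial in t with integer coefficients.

The presented braid s1^-1 s1^-1 s2 s1 s1 s1 s1 s1 s1 s1 s2 s2^-1 s1 s1 on 3 strands reduces by inverse Markov moves (closure unchanged at each step):
  Deconjugate: the word is γ·β·γ⁻¹ with γ = s1^-1 (prefix) and γ⁻¹ = s1 (suffix); strip both.
  Deconjugate: the word is γ·β·γ⁻¹ with γ = s1^-1 s2 (prefix) and γ⁻¹ = s2^-1 s1 (suffix); strip both.
  Destabilize: the word has the form β·s2 where s2 occurs only as the final letter (β ∈ B_2); drop it and the last strand → 2 strands.
Reduced to β = s1 s1 s1 s1 s1 s1 s1 on 2 strands, 7 crossings.
Compute on β:
Braid: s1 s1 s1 s1 s1 s1 s1 on 2 strands, 7 crossings.
Writhe w = (#positive) - (#negative) = 7 - 0 = 7.
State-sum expansion of <K>. There are 2^7 = 128 states.
For each crossing: s=0 is the vertical smoothing, s=1 horizontal. Crossing k contributes A^(sign_k * (1 - 2*s_k)); loop factor d = -A^2 - A^-2.
Tabulate the states by total A-exponent and number of loops L (A-exp: L × count):
  A^7: L=2 ×1
  A^5: L=1 ×7
  A^3: L=2 ×21
  A^1: L=3 ×35
  A^-1: L=4 ×35
  A^-3: L=5 ×21
  A^-5: L=6 ×7
  A^-7: L=7 ×1
Each group contributes A^e * Σ count * d^(L-1):
Powers of d = -A^2 - A^-2: d^2 = A^4 + 2 + A^-4; d^3 = -A^6 - 3*A^2 - 3*A^-2 - A^-6; d^4 = A^8 + 4*A^4 + 6 + 4*A^-4 + A^-8; d^5 = -A^10 - 5*A^6 - 10*A^2 - 10*A^-2 - 5*A^-6 - A^-10; d^6 = A^12 + 6*A^8 + 15*A^4 + 20 + 15*A^-4 + 6*A^-8 + A^-12.
  A^7 * (d) = -A^9 - A^5
  A^5 * (7) = 7*A^5
  A^3 * (21*d) = -21*A^5 - 21*A
  A^1 * (35*d^2) = 35*A^5 + 70*A + 35*A^-3
  A^-1 * (35*d^3) = -35*A^5 - 105*A - 105*A^-3 - 35*A^-7
  A^-3 * (21*d^4) = 21*A^5 + 84*A + 126*A^-3 + 84*A^-7 + 21*A^-11
  A^-5 * (7*d^5) = -7*A^5 - 35*A - 70*A^-3 - 70*A^-7 - 35*A^-11 - 7*A^-15
  A^-7 * (d^6) = A^5 + 6*A + 15*A^-3 + 20*A^-7 + 15*A^-11 + 6*A^-15 + A^-19
Summing the groups: <K> = -A^9 - A + A^-3 - A^-7 + A^-11 - A^-15 + A^-19
Normalise by the writhe: (-A^3)^(-w) = (-A^3)^(-7) = -A^-21, so f(A) = -A^-21 * <K> = A^-12 + A^-20 - A^-24 + A^-28 - A^-32 + A^-36 - A^-40.
Substitute A = t^(-1/4), i.e. A^e → t^(-e/4): V(t) = -t^10 + t^9 - t^8 + t^7 - t^6 + t^5 + t^3

Answer: -t^10 + t^9 - t^8 + t^7 - t^6 + t^5 + t^3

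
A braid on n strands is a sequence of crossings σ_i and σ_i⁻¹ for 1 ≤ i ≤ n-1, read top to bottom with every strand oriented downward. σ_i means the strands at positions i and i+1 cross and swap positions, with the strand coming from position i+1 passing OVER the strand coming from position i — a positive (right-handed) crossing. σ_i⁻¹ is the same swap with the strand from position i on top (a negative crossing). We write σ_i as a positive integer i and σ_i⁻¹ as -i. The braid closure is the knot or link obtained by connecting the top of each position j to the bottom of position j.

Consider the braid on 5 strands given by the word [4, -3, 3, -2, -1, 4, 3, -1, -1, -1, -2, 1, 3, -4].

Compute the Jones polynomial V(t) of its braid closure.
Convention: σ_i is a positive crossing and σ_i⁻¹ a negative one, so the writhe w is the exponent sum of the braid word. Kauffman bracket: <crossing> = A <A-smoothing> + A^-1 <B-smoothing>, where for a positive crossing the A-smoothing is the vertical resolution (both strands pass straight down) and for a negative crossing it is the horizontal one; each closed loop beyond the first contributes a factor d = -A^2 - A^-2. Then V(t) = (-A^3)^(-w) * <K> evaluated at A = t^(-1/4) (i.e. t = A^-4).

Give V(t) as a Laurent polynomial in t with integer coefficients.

The presented braid s4 s3^-1 s3 s2^-1 s1^-1 s4 s3 s1^-1 s1^-1 s1^-1 s2^-1 s1 s3 s4^-1 on 5 strands reduces by inverse Markov moves (closure unchanged at each step):
  Deconjugate: the word is γ·β·γ⁻¹ with γ = s4 s3^-1 (prefix) and γ⁻¹ = s3 s4^-1 (suffix); strip both.
Reduced to β = s3 s2^-1 s1^-1 s4 s3 s1^-1 s1^-1 s1^-1 s2^-1 s1 on 5 strands, 10 crossings.
Compute on β:
Braid: s3 s2^-1 s1^-1 s4 s3 s1^-1 s1^-1 s1^-1 s2^-1 s1 on 5 strands, 10 crossings.
Writhe w = (#positive) - (#negative) = 4 - 6 = -2.
State-sum expansion of <K>. There are 2^10 = 1024 states.
For each crossing: s=0 is the vertical smoothing, s=1 horizontal. Crossing k contributes A^(sign_k * (1 - 2*s_k)); loop factor d = -A^2 - A^-2.
Tabulate the states by total A-exponent and number of loops L (A-exp: L × count):
  A^10: L=7 ×1
  A^8: L=6 ×10
  A^6: L=5 ×42, L=7 ×3
  A^4: L=4 ×95, L=6 ×24, L=8 ×1
  A^2: L=3 ×124, L=5 ×76, L=7 ×10
  A^0: L=2 ×90, L=4 ×126, L=6 ×35, L=8 ×1
  A^-2: L=1 ×28, L=3 ×116, L=5 ×61, L=7 ×5
  A^-4: L=2 ×50, L=4 ×60, L=6 ×10
  A^-6: L=1 ×5, L=3 ×29, L=5 ×11
  A^-8: L=2 ×4, L=4 ×6
  A^-10: L=3 ×1
Each group contributes A^e * Σ count * d^(L-1):
Powers of d = -A^2 - A^-2: d^2 = A^4 + 2 + A^-4; d^3 = -A^6 - 3*A^2 - 3*A^-2 - A^-6; d^4 = A^8 + 4*A^4 + 6 + 4*A^-4 + A^-8; d^5 = -A^10 - 5*A^6 - 10*A^2 - 10*A^-2 - 5*A^-6 - A^-10; d^6 = A^12 + 6*A^8 + 15*A^4 + 20 + 15*A^-4 + 6*A^-8 + A^-12; d^7 = -A^14 - 7*A^10 - 21*A^6 - 35*A^2 - 35*A^-2 - 21*A^-6 - 7*A^-10 - A^-14.
  A^10 * (d^6) = A^22 + 6*A^18 + 15*A^14 + 20*A^10 + 15*A^6 + 6*A^2 + A^-2
  A^8 * (10*d^5) = -10*A^18 - 50*A^14 - 100*A^10 - 100*A^6 - 50*A^2 - 10*A^-2
  A^6 * (42*d^4 + 3*d^6) = 3*A^18 + 60*A^14 + 213*A^10 + 312*A^6 + 213*A^2 + 60*A^-2 + 3*A^-6
  A^4 * (95*d^3 + 24*d^5 + d^7) = -A^18 - 31*A^14 - 236*A^10 - 560*A^6 - 560*A^2 - 236*A^-2 - 31*A^-6 - A^-10
  A^2 * (124*d^2 + 76*d^4 + 10*d^6) = 10*A^14 + 136*A^10 + 578*A^6 + 904*A^2 + 578*A^-2 + 136*A^-6 + 10*A^-10
  A^0 * (90*d + 126*d^3 + 35*d^5 + d^7) = -A^14 - 42*A^10 - 322*A^6 - 853*A^2 - 853*A^-2 - 322*A^-6 - 42*A^-10 - A^-14
  A^-2 * (28 + 116*d^2 + 61*d^4 + 5*d^6) = 5*A^10 + 91*A^6 + 435*A^2 + 726*A^-2 + 435*A^-6 + 91*A^-10 + 5*A^-14
  A^-4 * (50*d + 60*d^3 + 10*d^5) = -10*A^6 - 110*A^2 - 330*A^-2 - 330*A^-6 - 110*A^-10 - 10*A^-14
  A^-6 * (5 + 29*d^2 + 11*d^4) = 11*A^2 + 73*A^-2 + 129*A^-6 + 73*A^-10 + 11*A^-14
  A^-8 * (4*d + 6*d^3) = -6*A^-2 - 22*A^-6 - 22*A^-10 - 6*A^-14
  A^-10 * (d^2) = A^-6 + 2*A^-10 + A^-14
Summing the groups: <K> = A^22 - 2*A^18 + 3*A^14 - 4*A^10 + 4*A^6 - 4*A^2 + 3*A^-2 - A^-6 + A^-10
Normalise by the writhe: (-A^3)^(-w) = (-A^3)^(2) = A^6, so f(A) = A^6 * <K> = A^28 - 2*A^24 + 3*A^20 - 4*A^16 + 4*A^12 - 4*A^8 + 3*A^4 - 1 + A^-4.
Substitute A = t^(-1/4), i.e. A^e → t^(-e/4): V(t) = t - 1 + 3*t^-1 - 4*t^-2 + 4*t^-3 - 4*t^-4 + 3*t^-5 - 2*t^-6 + t^-7

Answer: t - 1 + 3*t^-1 - 4*t^-2 + 4*t^-3 - 4*t^-4 + 3*t^-5 - 2*t^-6 + t^-7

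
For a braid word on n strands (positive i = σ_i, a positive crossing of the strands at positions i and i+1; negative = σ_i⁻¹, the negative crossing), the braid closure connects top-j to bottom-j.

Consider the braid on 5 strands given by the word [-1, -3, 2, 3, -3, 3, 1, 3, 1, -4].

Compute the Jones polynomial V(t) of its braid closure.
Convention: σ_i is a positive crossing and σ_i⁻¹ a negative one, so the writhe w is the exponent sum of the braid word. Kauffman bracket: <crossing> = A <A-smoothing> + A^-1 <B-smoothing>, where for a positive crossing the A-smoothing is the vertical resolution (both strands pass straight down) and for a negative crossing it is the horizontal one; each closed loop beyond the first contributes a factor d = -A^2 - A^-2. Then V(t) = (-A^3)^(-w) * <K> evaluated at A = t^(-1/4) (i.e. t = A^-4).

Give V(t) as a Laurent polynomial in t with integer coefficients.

The presented braid s1^-1 s3^-1 s2 s3 s3^-1 s3 s1 s3 s1 s4^-1 on 5 strands reduces by inverse Markov moves (closure unchanged at each step):
  Destabilize: the word has the form β·s4^-1 where s4^-1 occurs only as the final letter (β ∈ B_4); drop it and the last strand → 4 strands.
  Deconjugate: the word is γ·β·γ⁻¹ with γ = s1^-1 (prefix) and γ⁻¹ = s1 (suffix); strip both.
  Deconjugate: the word is γ·β·γ⁻¹ with γ = s3^-1 (prefix) and γ⁻¹ = s3 (suffix); strip both.
Reduced to β = s2 s3 s3^-1 s3 s1 on 4 strands, 5 crossings.
Compute on β:
First cancel adjacent σ_i σ_i⁻¹ pairs (Reidemeister II — same braid, same closure): s2 s3 s3^-1 s3 s1 → s2 s3 s1.
Braid: s2 s3 s1 on 4 strands, 3 crossings.
Writhe w = (#positive) - (#negative) = 3 - 0 = 3.
State-sum expansion of <K>. There are 2^3 = 8 states.
For each crossing: s=0 is the vertical smoothing, s=1 horizontal. Crossing k contributes A^(sign_k * (1 - 2*s_k)); loop factor d = -A^2 - A^-2.
  state 000: A-exp=+3, loops=4, term = A^3 * d^3
  state 001: A-exp=+1, loops=3, term = A^1 * d^2
  state 010: A-exp=+1, loops=3, term = A^1 * d^2
  state 011: A-exp=-1, loops=2, term = A^-1 * d^1
  state 100: A-exp=+1, loops=3, term = A^1 * d^2
  state 101: A-exp=-1, loops=2, term = A^-1 * d^1
  state 110: A-exp=-1, loops=2, term = A^-1 * d^1
  state 111: A-exp=-3, loops=1, term = A^-3 * d^0
Collect the terms by A-exponent (count of states per loop number):
Powers of d = -A^2 - A^-2: d^2 = A^4 + 2 + A^-4; d^3 = -A^6 - 3*A^2 - 3*A^-2 - A^-6.
  A^3 * (d^3) = -A^9 - 3*A^5 - 3*A - A^-3
  A^1 * (3*d^2) = 3*A^5 + 6*A + 3*A^-3
  A^-1 * (3*d) = -3*A - 3*A^-3
  A^-3 * (1) = A^-3
Summing the groups: <K> = -A^9
Normalise by the writhe: (-A^3)^(-w) = (-A^3)^(-3) = -A^-9, so f(A) = -A^-9 * <K> = 1.
Substitute A = t^(-1/4), i.e. A^e → t^(-e/4): V(t) = 1

Answer: 1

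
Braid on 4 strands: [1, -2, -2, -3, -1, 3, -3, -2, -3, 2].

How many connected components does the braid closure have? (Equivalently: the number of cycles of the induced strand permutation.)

Track the strand permutation on 4 strands, starting from identity.
  step 1: s1 swaps positions 1,2 -> [2 1 3 4]
  step 2: s2^-1 swaps positions 2,3 -> [2 3 1 4]
  step 3: s2^-1 swaps positions 2,3 -> [2 1 3 4]
  step 4: s3^-1 swaps positions 3,4 -> [2 1 4 3]
  step 5: s1^-1 swaps positions 1,2 -> [1 2 4 3]
  step 6: s3 swaps positions 3,4 -> [1 2 3 4]
  step 7: s3^-1 swaps positions 3,4 -> [1 2 4 3]
  step 8: s2^-1 swaps positions 2,3 -> [1 4 2 3]
  step 9: s3^-1 swaps positions 3,4 -> [1 4 3 2]
  step 10: s2 swaps positions 2,3 -> [1 3 4 2]
Final permutation (position -> original strand): [1 3 4 2]
Closure components = cycle count of this permutation = 2.

Answer: 2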